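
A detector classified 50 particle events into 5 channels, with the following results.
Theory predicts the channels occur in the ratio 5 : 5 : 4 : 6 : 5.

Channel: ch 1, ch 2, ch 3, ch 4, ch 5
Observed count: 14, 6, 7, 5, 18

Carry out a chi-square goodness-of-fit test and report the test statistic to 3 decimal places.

Ratio total = 25. Expected counts: 50×5/25 = 10, 50×5/25 = 10, 50×4/25 = 8, 50×6/25 = 12, 50×5/25 = 10.
ch 1: (14 − 10)²/10 = 16/10 = 1.6000
ch 2: (6 − 10)²/10 = 16/10 = 1.6000
ch 3: (7 − 8)²/8 = 1/8 = 0.1250
ch 4: (5 − 12)²/12 = 49/12 = 4.0833
ch 5: (18 − 10)²/10 = 64/10 = 6.4000
Sum = 13.808

13.808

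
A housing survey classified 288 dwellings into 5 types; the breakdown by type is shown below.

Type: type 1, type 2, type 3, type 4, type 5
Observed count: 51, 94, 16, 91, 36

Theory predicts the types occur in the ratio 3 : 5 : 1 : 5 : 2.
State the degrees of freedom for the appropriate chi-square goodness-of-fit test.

There are k = 5 categories and no parameters were estimated from the data, so df = 5 − 1 = 4.

4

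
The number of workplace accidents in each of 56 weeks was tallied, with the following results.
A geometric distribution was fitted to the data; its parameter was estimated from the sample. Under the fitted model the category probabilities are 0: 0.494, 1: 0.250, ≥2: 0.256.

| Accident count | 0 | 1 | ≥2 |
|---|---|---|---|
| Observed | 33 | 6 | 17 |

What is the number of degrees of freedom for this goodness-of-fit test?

1

There are k = 3 categories and 1 parameter estimated from the data, so df = 3 − 1 − 1 = 1.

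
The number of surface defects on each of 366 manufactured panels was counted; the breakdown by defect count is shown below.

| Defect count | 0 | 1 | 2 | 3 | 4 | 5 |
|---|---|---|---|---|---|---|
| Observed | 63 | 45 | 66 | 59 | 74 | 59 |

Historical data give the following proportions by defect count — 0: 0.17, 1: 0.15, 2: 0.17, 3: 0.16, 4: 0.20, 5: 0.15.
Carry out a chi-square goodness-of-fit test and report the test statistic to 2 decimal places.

Expected counts E_i = n·p_i: 366×0.17 = 62.22, 366×0.15 = 54.9, 366×0.17 = 62.22, 366×0.16 = 58.56, 366×0.20 = 73.2, 366×0.15 = 54.9.
0: (63 − 62.22)²/62.22 = 0.6084/62.22 = 0.010
1: (45 − 54.9)²/54.9 = 98.01/54.9 = 1.785
2: (66 − 62.22)²/62.22 = 14.2884/62.22 = 0.230
3: (59 − 58.56)²/58.56 = 0.1936/58.56 = 0.003
4: (74 − 73.2)²/73.2 = 0.64/73.2 = 0.009
5: (59 − 54.9)²/54.9 = 16.81/54.9 = 0.306
Sum = 2.34

2.34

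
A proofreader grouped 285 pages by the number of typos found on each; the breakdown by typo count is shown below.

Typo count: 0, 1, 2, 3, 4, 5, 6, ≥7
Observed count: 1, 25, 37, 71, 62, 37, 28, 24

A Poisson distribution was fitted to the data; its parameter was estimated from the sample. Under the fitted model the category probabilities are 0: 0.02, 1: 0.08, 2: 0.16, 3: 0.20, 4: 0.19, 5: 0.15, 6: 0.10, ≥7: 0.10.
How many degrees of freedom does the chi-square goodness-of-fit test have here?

There are k = 8 categories and 1 parameter estimated from the data, so df = 8 − 1 − 1 = 6.

6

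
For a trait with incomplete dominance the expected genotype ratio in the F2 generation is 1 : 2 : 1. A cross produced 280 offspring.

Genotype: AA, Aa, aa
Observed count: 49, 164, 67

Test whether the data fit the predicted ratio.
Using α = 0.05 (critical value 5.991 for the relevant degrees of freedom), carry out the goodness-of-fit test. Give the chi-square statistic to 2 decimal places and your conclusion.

Ratio total = 4. Expected counts: 280×1/4 = 70, 280×2/4 = 140, 280×1/4 = 70.
cat         O        E   (O−E)²/E
AA         49       70      6.300
Aa        164      140      4.114
aa         67       70      0.129
Sum = 10.54
df = 2. Since 10.54 > 5.991, we reject H₀.

10.54; reject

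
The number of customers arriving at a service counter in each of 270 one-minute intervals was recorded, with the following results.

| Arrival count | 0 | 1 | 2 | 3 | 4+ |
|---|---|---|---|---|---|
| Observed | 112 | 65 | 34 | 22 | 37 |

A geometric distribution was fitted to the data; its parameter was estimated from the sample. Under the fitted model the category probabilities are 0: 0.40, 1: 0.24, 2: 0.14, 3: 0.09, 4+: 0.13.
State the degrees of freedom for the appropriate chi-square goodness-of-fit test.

There are k = 5 categories and 1 parameter estimated from the data, so df = 5 − 1 − 1 = 3.

3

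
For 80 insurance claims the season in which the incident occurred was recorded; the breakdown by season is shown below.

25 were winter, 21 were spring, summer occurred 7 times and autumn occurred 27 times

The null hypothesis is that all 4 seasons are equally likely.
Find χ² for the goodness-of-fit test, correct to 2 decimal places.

12.20

Expected count for each of the 4 categories: 80/4 = 20.
winter: (25 − 20)²/20 = 25/20 = 1.250
spring: (21 − 20)²/20 = 1/20 = 0.050
summer: (7 − 20)²/20 = 169/20 = 8.450
autumn: (27 − 20)²/20 = 49/20 = 2.450
Sum = 12.20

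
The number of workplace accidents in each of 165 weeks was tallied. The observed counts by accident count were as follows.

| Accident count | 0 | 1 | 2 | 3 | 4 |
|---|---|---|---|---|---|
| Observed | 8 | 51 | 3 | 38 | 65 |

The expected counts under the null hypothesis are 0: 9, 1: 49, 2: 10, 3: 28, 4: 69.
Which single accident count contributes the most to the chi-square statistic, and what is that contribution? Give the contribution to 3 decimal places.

χ² = (8−9)²/9 + (51−49)²/49 + (3−10)²/10 + (38−28)²/28 + (65−69)²/69
   = 0.1111 + 0.0816 + 4.9000 + 3.5714 + 0.2319
The largest term is for 2: 4.900.

2, 4.900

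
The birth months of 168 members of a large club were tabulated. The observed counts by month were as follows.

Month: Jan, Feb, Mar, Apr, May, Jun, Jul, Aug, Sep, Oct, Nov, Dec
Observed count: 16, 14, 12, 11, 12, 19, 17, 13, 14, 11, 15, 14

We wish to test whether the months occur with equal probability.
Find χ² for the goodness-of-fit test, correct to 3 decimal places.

4.714

Under H₀ each category has probability 1/12, so each expected count is 168/12 = 14.
Jan: (16 − 14)²/14 = 4/14 = 0.2857
Feb: (14 − 14)²/14 = 0/14 = 0.0000
Mar: (12 − 14)²/14 = 4/14 = 0.2857
Apr: (11 − 14)²/14 = 9/14 = 0.6429
May: (12 − 14)²/14 = 4/14 = 0.2857
Jun: (19 − 14)²/14 = 25/14 = 1.7857
Jul: (17 − 14)²/14 = 9/14 = 0.6429
Aug: (13 − 14)²/14 = 1/14 = 0.0714
Sep: (14 − 14)²/14 = 0/14 = 0.0000
Oct: (11 − 14)²/14 = 9/14 = 0.6429
Nov: (15 − 14)²/14 = 1/14 = 0.0714
Dec: (14 − 14)²/14 = 0/14 = 0.0000
Sum = 4.714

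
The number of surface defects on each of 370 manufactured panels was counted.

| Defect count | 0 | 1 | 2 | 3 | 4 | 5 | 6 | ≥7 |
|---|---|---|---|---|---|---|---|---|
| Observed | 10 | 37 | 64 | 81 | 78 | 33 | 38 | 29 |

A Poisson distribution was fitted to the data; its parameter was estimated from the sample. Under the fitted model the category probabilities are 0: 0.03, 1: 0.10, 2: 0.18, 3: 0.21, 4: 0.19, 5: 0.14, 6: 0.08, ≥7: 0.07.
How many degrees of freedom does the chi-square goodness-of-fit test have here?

6

There are k = 8 categories and 1 parameter estimated from the data, so df = 8 − 1 − 1 = 6.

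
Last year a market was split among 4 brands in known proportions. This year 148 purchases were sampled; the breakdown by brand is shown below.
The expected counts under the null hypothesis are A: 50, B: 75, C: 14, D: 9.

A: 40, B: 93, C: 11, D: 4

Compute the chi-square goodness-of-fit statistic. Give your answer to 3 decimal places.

9.741

A: (40 − 50)²/50 = 100/50 = 2.0000
B: (93 − 75)²/75 = 324/75 = 4.3200
C: (11 − 14)²/14 = 9/14 = 0.6429
D: (4 − 9)²/9 = 25/9 = 2.7778
Sum = 9.741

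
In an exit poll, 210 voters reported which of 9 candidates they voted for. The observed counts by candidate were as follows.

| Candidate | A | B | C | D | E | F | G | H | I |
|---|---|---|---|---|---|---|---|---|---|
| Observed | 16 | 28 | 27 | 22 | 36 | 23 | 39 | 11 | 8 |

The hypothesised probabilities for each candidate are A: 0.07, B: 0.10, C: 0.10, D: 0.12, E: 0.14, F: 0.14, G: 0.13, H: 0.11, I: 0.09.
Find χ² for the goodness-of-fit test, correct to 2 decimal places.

25.08

Expected counts E_i = n·p_i: 210×0.07 = 14.7, 210×0.10 = 21, 210×0.10 = 21, 210×0.12 = 25.2, 210×0.14 = 29.4, 210×0.14 = 29.4, 210×0.13 = 27.3, 210×0.11 = 23.1, 210×0.09 = 18.9.
χ² = (16−14.7)²/14.7 + (28−21)²/21 + (27−21)²/21 + (22−25.2)²/25.2 + (36−29.4)²/29.4 + (23−29.4)²/29.4 + (39−27.3)²/27.3 + (11−23.1)²/23.1 + (8−18.9)²/18.9
   = 0.115 + 2.333 + 1.714 + 0.406 + 1.482 + 1.393 + 5.014 + 6.338 + 6.286
Sum = 25.08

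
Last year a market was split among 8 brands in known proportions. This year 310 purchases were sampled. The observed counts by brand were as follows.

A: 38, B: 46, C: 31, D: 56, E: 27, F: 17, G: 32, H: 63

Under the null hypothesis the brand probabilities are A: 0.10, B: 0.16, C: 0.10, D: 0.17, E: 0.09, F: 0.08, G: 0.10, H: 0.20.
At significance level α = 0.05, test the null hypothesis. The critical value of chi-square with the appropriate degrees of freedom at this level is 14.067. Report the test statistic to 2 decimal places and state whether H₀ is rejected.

Expected counts E_i = n·p_i: 310×0.10 = 31, 310×0.16 = 49.6, 310×0.10 = 31, 310×0.17 = 52.7, 310×0.09 = 27.9, 310×0.08 = 24.8, 310×0.10 = 31, 310×0.20 = 62.
A: (38 − 31)²/31 = 49/31 = 1.581
B: (46 − 49.6)²/49.6 = 12.96/49.6 = 0.261
C: (31 − 31)²/31 = 0/31 = 0.000
D: (56 − 52.7)²/52.7 = 10.89/52.7 = 0.207
E: (27 − 27.9)²/27.9 = 0.81/27.9 = 0.029
F: (17 − 24.8)²/24.8 = 60.84/24.8 = 2.453
G: (32 − 31)²/31 = 1/31 = 0.032
H: (63 − 62)²/62 = 1/62 = 0.016
Sum = 4.58
df = 7. Since 4.58 < 14.067, we do not reject H₀.

4.58; do not reject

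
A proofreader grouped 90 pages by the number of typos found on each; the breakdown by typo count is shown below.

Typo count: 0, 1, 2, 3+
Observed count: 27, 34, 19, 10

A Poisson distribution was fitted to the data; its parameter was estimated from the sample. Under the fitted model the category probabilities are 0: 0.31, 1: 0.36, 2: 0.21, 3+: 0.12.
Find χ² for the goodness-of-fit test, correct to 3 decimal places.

0.168

Expected counts E_i = n·p_i: 90×0.31 = 27.9, 90×0.36 = 32.4, 90×0.21 = 18.9, 90×0.12 = 10.8.
cat         O        E   (O−E)²/E
0          27     27.9     0.0290
1          34     32.4     0.0790
2          19     18.9     0.0005
3+         10     10.8     0.0593
Sum = 0.168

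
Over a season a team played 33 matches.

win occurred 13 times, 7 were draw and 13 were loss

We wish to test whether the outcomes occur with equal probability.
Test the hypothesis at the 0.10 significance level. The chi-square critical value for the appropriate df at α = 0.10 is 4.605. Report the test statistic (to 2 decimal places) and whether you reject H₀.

2.18; do not reject

Under H₀ each category has probability 1/3, so each expected count is 33/3 = 11.
cat         O        E   (O−E)²/E
win        13       11      0.364
draw        7       11      1.455
loss       13       11      0.364
Sum = 2.18
df = 2. Since 2.18 < 4.605, we do not reject H₀.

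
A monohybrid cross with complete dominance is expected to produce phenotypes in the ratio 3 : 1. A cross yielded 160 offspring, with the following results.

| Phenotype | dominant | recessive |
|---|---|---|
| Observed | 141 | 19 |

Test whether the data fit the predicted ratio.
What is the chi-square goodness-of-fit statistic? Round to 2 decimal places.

14.70

Ratio total = 4. Expected counts: 160×3/4 = 120, 160×1/4 = 40.
χ² = (141−120)²/120 + (19−40)²/40
   = 3.675 + 11.025
Sum = 14.70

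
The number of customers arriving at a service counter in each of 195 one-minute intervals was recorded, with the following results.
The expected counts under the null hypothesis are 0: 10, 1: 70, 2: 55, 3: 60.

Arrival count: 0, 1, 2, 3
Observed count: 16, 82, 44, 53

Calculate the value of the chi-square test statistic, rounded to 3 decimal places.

8.674

cat         O        E   (O−E)²/E
0          16       10     3.6000
1          82       70     2.0571
2          44       55     2.2000
3          53       60     0.8167
Sum = 8.674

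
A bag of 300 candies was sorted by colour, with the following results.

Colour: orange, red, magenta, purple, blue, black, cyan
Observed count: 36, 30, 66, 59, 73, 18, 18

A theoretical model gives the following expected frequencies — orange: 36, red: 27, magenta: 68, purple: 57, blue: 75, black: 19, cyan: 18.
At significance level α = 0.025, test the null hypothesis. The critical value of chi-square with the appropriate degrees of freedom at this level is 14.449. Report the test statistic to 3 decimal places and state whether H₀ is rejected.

0.568; do not reject

cat          O        E   (O−E)²/E
orange      36       36     0.0000
red         30       27     0.3333
magenta     66       68     0.0588
purple      59       57     0.0702
blue        73       75     0.0533
black       18       19     0.0526
cyan        18       18     0.0000
Sum = 0.568
df = 6. Since 0.568 < 14.449, we do not reject H₀.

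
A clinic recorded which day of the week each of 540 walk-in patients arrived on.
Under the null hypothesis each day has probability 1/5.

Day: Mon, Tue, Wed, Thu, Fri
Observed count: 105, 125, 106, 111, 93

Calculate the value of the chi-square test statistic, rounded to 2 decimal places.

4.96

Expected count for each of the 5 categories: 540/5 = 108.
χ² = (105−108)²/108 + (125−108)²/108 + (106−108)²/108 + (111−108)²/108 + (93−108)²/108
   = 0.083 + 2.676 + 0.037 + 0.083 + 2.083
Sum = 4.96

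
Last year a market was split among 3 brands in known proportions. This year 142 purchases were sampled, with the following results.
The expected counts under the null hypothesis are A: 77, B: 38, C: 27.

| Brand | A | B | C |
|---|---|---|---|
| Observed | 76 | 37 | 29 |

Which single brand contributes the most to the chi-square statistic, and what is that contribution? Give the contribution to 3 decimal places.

A: (76 − 77)²/77 = 1/77 = 0.0130
B: (37 − 38)²/38 = 1/38 = 0.0263
C: (29 − 27)²/27 = 4/27 = 0.1481
The largest term is for C: 0.148.

C, 0.148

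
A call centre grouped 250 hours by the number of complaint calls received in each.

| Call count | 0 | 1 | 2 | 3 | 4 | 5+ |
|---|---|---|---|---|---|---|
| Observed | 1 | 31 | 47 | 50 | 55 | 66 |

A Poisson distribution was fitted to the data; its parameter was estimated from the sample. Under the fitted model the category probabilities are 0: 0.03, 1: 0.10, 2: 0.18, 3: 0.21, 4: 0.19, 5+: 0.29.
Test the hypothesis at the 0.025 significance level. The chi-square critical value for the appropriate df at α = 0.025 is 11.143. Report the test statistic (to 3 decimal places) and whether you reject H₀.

Expected counts E_i = n·p_i: 250×0.03 = 7.5, 250×0.10 = 25, 250×0.18 = 45, 250×0.21 = 52.5, 250×0.19 = 47.5, 250×0.29 = 72.5.
0: (1 − 7.5)²/7.5 = 42.25/7.5 = 5.6333
1: (31 − 25)²/25 = 36/25 = 1.4400
2: (47 − 45)²/45 = 4/45 = 0.0889
3: (50 − 52.5)²/52.5 = 6.25/52.5 = 0.1190
4: (55 − 47.5)²/47.5 = 56.25/47.5 = 1.1842
5+: (66 − 72.5)²/72.5 = 42.25/72.5 = 0.5828
Sum = 9.048
df = 4. Since 9.048 < 11.143, we do not reject H₀.

9.048; do not reject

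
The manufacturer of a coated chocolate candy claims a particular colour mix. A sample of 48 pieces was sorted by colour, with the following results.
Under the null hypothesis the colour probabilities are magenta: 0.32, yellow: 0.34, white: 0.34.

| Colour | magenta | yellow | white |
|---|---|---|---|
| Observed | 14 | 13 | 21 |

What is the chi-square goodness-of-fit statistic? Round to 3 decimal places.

Expected counts E_i = n·p_i: 48×0.32 = 15.36, 48×0.34 = 16.32, 48×0.34 = 16.32.
χ² = (14−15.36)²/15.36 + (13−16.32)²/16.32 + (21−16.32)²/16.32
   = 0.1204 + 0.6754 + 1.3421
Sum = 2.138

2.138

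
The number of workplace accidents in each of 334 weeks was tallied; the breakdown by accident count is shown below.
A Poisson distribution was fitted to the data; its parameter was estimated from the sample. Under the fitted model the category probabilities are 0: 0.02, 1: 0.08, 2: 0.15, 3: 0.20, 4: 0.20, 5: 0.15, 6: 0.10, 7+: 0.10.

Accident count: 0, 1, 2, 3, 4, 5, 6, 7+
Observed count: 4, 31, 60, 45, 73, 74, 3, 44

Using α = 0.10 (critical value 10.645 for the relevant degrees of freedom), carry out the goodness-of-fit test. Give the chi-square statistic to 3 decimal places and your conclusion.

53.842; reject

Expected counts E_i = n·p_i: 334×0.02 = 6.68, 334×0.08 = 26.72, 334×0.15 = 50.1, 334×0.20 = 66.8, 334×0.20 = 66.8, 334×0.15 = 50.1, 334×0.10 = 33.4, 334×0.10 = 33.4.
cat         O        E   (O−E)²/E
0           4     6.68     1.0752
1          31    26.72     0.6856
2          60     50.1     1.9563
3          45     66.8     7.1144
4          73     66.8     0.5754
5          74     50.1    11.4014
6           3     33.4    27.6695
7+         44     33.4     3.3641
Sum = 53.842
df = 6. Since 53.842 > 10.645, we reject H₀.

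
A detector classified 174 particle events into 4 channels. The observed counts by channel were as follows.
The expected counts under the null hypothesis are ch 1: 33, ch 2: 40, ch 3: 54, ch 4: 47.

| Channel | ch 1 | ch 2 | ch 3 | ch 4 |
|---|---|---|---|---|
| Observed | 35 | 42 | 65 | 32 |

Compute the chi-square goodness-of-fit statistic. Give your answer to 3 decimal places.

ch 1: (35 − 33)²/33 = 4/33 = 0.1212
ch 2: (42 − 40)²/40 = 4/40 = 0.1000
ch 3: (65 − 54)²/54 = 121/54 = 2.2407
ch 4: (32 − 47)²/47 = 225/47 = 4.7872
Sum = 7.249

7.249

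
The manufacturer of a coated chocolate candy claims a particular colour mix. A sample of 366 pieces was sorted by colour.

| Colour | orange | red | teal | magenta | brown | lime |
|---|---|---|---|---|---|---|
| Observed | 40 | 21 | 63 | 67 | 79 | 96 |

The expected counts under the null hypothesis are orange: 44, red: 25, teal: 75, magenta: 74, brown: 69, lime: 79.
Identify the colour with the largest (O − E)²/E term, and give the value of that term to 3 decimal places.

orange: (40 − 44)²/44 = 16/44 = 0.3636
red: (21 − 25)²/25 = 16/25 = 0.6400
teal: (63 − 75)²/75 = 144/75 = 1.9200
magenta: (67 − 74)²/74 = 49/74 = 0.6622
brown: (79 − 69)²/69 = 100/69 = 1.4493
lime: (96 − 79)²/79 = 289/79 = 3.6582
The largest term is for lime: 3.658.

lime, 3.658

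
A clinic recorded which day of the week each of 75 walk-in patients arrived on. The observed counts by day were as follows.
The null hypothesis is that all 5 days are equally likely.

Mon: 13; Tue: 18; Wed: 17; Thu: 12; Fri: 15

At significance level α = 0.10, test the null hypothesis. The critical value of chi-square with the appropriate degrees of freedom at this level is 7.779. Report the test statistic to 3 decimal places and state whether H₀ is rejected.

1.733; do not reject

Expected count for each of the 5 categories: 75/5 = 15.
cat         O        E   (O−E)²/E
Mon        13       15     0.2667
Tue        18       15     0.6000
Wed        17       15     0.2667
Thu        12       15     0.6000
Fri        15       15     0.0000
Sum = 1.733
df = 4. Since 1.733 < 7.779, we do not reject H₀.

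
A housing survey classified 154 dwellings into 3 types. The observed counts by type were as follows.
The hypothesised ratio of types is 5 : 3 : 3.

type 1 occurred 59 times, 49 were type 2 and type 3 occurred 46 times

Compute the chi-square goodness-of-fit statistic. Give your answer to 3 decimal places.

3.276

Ratio total = 11. Expected counts: 154×5/11 = 70, 154×3/11 = 42, 154×3/11 = 42.
χ² = (59−70)²/70 + (49−42)²/42 + (46−42)²/42
   = 1.7286 + 1.1667 + 0.3810
Sum = 3.276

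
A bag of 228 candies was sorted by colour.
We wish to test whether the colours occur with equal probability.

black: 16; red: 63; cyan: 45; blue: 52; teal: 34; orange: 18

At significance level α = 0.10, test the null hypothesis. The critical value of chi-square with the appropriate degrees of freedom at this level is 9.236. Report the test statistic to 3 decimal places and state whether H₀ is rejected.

Expected count for each of the 6 categories: 228/6 = 38.
cat         O        E   (O−E)²/E
black      16       38    12.7368
red        63       38    16.4474
cyan       45       38     1.2895
blue       52       38     5.1579
teal       34       38     0.4211
orange     18       38    10.5263
Sum = 46.579
df = 5. Since 46.579 > 9.236, we reject H₀.

46.579; reject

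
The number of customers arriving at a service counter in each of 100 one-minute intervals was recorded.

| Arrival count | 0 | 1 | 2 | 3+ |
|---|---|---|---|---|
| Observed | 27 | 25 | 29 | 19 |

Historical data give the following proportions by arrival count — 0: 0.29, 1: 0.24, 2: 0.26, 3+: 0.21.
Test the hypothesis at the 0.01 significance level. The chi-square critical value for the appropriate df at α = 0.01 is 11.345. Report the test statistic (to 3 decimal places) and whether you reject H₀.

Expected counts E_i = n·p_i: 100×0.29 = 29, 100×0.24 = 24, 100×0.26 = 26, 100×0.21 = 21.
χ² = (27−29)²/29 + (25−24)²/24 + (29−26)²/26 + (19−21)²/21
   = 0.1379 + 0.0417 + 0.3462 + 0.1905
Sum = 0.716
df = 3. Since 0.716 < 11.345, we do not reject H₀.

0.716; do not reject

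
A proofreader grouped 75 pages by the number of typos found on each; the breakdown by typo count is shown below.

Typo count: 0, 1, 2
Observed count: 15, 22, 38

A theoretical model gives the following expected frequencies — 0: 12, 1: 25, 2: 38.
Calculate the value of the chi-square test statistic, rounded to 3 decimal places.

1.110

cat         O        E   (O−E)²/E
0          15       12     0.7500
1          22       25     0.3600
2          38       38     0.0000
Sum = 1.110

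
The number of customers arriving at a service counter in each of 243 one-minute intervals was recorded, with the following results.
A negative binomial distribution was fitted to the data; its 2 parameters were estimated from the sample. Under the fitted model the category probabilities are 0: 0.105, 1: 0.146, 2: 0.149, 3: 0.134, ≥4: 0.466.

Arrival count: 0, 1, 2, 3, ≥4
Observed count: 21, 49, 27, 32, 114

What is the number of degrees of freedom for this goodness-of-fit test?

There are k = 5 categories and 2 parameters estimated from the data, so df = 5 − 1 − 2 = 2.

2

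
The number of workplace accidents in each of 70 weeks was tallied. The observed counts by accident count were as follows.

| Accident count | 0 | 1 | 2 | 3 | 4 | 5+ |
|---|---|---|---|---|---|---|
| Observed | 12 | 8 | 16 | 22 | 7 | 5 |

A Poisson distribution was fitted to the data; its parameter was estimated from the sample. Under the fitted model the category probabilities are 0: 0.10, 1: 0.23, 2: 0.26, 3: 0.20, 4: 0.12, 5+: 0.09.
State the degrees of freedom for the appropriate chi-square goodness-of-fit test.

There are k = 6 categories and 1 parameter estimated from the data, so df = 6 − 1 − 1 = 4.

4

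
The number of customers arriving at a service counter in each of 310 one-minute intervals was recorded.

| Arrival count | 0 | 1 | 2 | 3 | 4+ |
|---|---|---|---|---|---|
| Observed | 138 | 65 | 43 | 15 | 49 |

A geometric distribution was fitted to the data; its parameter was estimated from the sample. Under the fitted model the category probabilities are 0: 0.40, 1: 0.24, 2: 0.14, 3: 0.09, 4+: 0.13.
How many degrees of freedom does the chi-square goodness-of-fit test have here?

There are k = 5 categories and 1 parameter estimated from the data, so df = 5 − 1 − 1 = 3.

3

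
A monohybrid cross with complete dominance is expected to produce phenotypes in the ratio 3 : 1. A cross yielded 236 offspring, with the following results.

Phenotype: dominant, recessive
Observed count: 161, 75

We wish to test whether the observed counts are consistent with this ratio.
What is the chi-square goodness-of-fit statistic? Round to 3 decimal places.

5.785

Ratio total = 4. Expected counts: 236×3/4 = 177, 236×1/4 = 59.
cat            O        E   (O−E)²/E
dominant     161      177     1.4463
recessive     75       59     4.3390
Sum = 5.785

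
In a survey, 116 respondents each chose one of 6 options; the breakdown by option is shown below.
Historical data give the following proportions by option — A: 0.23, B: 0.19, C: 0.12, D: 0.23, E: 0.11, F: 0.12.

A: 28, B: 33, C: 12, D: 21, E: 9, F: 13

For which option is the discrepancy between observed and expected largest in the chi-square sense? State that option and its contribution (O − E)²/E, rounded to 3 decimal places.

B, 5.450

Expected counts E_i = n·p_i: 116×0.23 = 26.68, 116×0.19 = 22.04, 116×0.12 = 13.92, 116×0.23 = 26.68, 116×0.11 = 12.76, 116×0.12 = 13.92.
cat         O        E   (O−E)²/E
A          28    26.68     0.0653
B          33    22.04     5.4502
C          12    13.92     0.2648
D          21    26.68     1.2092
E           9    12.76     1.1080
F          13    13.92     0.0608
The largest term is for B: 5.450.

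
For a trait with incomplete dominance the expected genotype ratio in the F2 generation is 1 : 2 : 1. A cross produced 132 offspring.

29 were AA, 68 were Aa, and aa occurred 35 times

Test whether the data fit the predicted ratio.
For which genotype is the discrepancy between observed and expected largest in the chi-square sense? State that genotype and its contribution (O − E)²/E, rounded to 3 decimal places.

AA, 0.485

Ratio total = 4. Expected counts: 132×1/4 = 33, 132×2/4 = 66, 132×1/4 = 33.
χ² = (29−33)²/33 + (68−66)²/66 + (35−33)²/33
   = 0.4848 + 0.0606 + 0.1212
The largest term is for AA: 0.485.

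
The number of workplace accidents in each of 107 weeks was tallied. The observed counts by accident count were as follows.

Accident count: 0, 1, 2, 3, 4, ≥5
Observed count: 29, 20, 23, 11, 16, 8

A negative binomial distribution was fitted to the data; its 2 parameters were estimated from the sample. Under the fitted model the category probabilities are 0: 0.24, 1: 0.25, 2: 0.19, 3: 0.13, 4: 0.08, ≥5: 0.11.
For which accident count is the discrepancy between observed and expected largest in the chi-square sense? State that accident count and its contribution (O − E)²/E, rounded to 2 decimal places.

4, 6.47

Expected counts E_i = n·p_i: 107×0.24 = 25.68, 107×0.25 = 26.75, 107×0.19 = 20.33, 107×0.13 = 13.91, 107×0.08 = 8.56, 107×0.11 = 11.77.
0: (29 − 25.68)²/25.68 = 11.0224/25.68 = 0.429
1: (20 − 26.75)²/26.75 = 45.5625/26.75 = 1.703
2: (23 − 20.33)²/20.33 = 7.1289/20.33 = 0.351
3: (11 − 13.91)²/13.91 = 8.4681/13.91 = 0.609
4: (16 − 8.56)²/8.56 = 55.3536/8.56 = 6.467
≥5: (8 − 11.77)²/11.77 = 14.2129/11.77 = 1.208
The largest term is for 4: 6.47.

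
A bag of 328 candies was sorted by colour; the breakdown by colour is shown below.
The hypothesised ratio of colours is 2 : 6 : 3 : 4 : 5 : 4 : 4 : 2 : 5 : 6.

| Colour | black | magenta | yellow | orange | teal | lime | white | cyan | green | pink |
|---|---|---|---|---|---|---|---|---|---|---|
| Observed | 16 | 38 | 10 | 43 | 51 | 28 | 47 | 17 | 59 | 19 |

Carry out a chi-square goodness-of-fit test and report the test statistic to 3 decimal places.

51.196

Ratio total = 41. Expected counts: 328×2/41 = 16, 328×6/41 = 48, 328×3/41 = 24, 328×4/41 = 32, 328×5/41 = 40, 328×4/41 = 32, 328×4/41 = 32, 328×2/41 = 16, 328×5/41 = 40, 328×6/41 = 48.
cat          O        E   (O−E)²/E
black       16       16     0.0000
magenta     38       48     2.0833
yellow      10       24     8.1667
orange      43       32     3.7813
teal        51       40     3.0250
lime        28       32     0.5000
white       47       32     7.0313
cyan        17       16     0.0625
green       59       40     9.0250
pink        19       48    17.5208
Sum = 51.196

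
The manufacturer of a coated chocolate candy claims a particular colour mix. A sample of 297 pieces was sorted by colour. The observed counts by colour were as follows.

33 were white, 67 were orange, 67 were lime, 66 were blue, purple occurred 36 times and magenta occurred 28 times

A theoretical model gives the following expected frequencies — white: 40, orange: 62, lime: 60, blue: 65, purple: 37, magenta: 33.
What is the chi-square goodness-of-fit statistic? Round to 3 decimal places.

white: (33 − 40)²/40 = 49/40 = 1.2250
orange: (67 − 62)²/62 = 25/62 = 0.4032
lime: (67 − 60)²/60 = 49/60 = 0.8167
blue: (66 − 65)²/65 = 1/65 = 0.0154
purple: (36 − 37)²/37 = 1/37 = 0.0270
magenta: (28 − 33)²/33 = 25/33 = 0.7576
Sum = 3.245

3.245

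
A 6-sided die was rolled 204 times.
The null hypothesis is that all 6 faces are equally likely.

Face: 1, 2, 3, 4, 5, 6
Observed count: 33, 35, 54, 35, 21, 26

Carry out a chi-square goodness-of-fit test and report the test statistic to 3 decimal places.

18.706

Expected count for each of the 6 categories: 204/6 = 34.
χ² = (33−34)²/34 + (35−34)²/34 + (54−34)²/34 + (35−34)²/34 + (21−34)²/34 + (26−34)²/34
   = 0.0294 + 0.0294 + 11.7647 + 0.0294 + 4.9706 + 1.8824
Sum = 18.706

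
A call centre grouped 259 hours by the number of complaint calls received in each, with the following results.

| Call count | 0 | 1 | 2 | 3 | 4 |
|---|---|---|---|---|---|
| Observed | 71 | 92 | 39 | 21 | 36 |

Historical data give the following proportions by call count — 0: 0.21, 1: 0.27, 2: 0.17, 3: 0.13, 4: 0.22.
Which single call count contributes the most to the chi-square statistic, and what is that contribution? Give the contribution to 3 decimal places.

4, 7.725

Expected counts E_i = n·p_i: 259×0.21 = 54.39, 259×0.27 = 69.93, 259×0.17 = 44.03, 259×0.13 = 33.67, 259×0.22 = 56.98.
cat         O        E   (O−E)²/E
0          71    54.39     5.0725
1          92    69.93     6.9653
2          39    44.03     0.5746
3          21    33.67     4.7677
4          36    56.98     7.7248
The largest term is for 4: 7.725.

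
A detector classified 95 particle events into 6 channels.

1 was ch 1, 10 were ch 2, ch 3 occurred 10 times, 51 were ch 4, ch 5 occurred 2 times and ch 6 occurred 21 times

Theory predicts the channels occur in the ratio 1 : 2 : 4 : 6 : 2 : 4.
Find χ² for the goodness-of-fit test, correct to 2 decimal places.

29.35

Ratio total = 19. Expected counts: 95×1/19 = 5, 95×2/19 = 10, 95×4/19 = 20, 95×6/19 = 30, 95×2/19 = 10, 95×4/19 = 20.
cat         O        E   (O−E)²/E
ch 1        1        5      3.200
ch 2       10       10      0.000
ch 3       10       20      5.000
ch 4       51       30     14.700
ch 5        2       10      6.400
ch 6       21       20      0.050
Sum = 29.35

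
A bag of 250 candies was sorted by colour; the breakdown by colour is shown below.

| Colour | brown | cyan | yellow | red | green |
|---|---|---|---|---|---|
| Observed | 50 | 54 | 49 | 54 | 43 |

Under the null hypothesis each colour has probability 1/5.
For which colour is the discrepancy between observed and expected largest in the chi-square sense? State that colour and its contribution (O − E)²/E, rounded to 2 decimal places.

Under H₀ each category has probability 1/5, so each expected count is 250/5 = 50.
brown: (50 − 50)²/50 = 0/50 = 0.000
cyan: (54 − 50)²/50 = 16/50 = 0.320
yellow: (49 − 50)²/50 = 1/50 = 0.020
red: (54 − 50)²/50 = 16/50 = 0.320
green: (43 − 50)²/50 = 49/50 = 0.980
The largest term is for green: 0.98.

green, 0.98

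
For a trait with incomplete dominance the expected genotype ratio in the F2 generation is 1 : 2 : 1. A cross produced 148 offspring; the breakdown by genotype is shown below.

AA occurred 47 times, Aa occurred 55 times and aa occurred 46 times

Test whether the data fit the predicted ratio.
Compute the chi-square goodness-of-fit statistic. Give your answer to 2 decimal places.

9.77

Ratio total = 4. Expected counts: 148×1/4 = 37, 148×2/4 = 74, 148×1/4 = 37.
χ² = (47−37)²/37 + (55−74)²/74 + (46−37)²/37
   = 2.703 + 4.878 + 2.189
Sum = 9.77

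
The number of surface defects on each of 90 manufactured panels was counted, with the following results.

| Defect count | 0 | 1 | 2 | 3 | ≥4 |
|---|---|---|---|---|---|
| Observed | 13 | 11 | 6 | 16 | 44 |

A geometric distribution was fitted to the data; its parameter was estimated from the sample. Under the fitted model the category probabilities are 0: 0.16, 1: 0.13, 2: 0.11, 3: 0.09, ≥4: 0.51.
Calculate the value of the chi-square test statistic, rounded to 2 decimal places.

9.50

Expected counts E_i = n·p_i: 90×0.16 = 14.4, 90×0.13 = 11.7, 90×0.11 = 9.9, 90×0.09 = 8.1, 90×0.51 = 45.9.
χ² = (13−14.4)²/14.4 + (11−11.7)²/11.7 + (6−9.9)²/9.9 + (16−8.1)²/8.1 + (44−45.9)²/45.9
   = 0.136 + 0.042 + 1.536 + 7.705 + 0.079
Sum = 9.50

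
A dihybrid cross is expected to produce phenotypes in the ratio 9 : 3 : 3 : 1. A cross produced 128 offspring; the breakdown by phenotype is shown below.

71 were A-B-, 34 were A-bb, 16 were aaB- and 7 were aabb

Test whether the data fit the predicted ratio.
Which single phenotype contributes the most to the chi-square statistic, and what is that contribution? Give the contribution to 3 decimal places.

Ratio total = 16. Expected counts: 128×9/16 = 72, 128×3/16 = 24, 128×3/16 = 24, 128×1/16 = 8.
cat         O        E   (O−E)²/E
A-B-       71       72     0.0139
A-bb       34       24     4.1667
aaB-       16       24     2.6667
aabb        7        8     0.1250
The largest term is for A-bb: 4.167.

A-bb, 4.167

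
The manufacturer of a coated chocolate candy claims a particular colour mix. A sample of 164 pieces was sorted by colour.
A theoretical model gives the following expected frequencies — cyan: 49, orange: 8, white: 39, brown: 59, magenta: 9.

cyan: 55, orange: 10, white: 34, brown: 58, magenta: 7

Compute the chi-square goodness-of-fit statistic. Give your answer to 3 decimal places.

2.337

cyan: (55 − 49)²/49 = 36/49 = 0.7347
orange: (10 − 8)²/8 = 4/8 = 0.5000
white: (34 − 39)²/39 = 25/39 = 0.6410
brown: (58 − 59)²/59 = 1/59 = 0.0169
magenta: (7 − 9)²/9 = 4/9 = 0.4444
Sum = 2.337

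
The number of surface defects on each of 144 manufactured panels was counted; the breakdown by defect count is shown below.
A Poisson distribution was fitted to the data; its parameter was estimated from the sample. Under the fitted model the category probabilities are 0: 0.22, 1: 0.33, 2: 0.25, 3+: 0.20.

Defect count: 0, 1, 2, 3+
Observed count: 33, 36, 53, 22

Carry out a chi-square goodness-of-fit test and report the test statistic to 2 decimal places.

Expected counts E_i = n·p_i: 144×0.22 = 31.68, 144×0.33 = 47.52, 144×0.25 = 36, 144×0.20 = 28.8.
cat         O        E   (O−E)²/E
0          33    31.68      0.055
1          36    47.52      2.793
2          53       36      8.028
3+         22     28.8      1.606
Sum = 12.48

12.48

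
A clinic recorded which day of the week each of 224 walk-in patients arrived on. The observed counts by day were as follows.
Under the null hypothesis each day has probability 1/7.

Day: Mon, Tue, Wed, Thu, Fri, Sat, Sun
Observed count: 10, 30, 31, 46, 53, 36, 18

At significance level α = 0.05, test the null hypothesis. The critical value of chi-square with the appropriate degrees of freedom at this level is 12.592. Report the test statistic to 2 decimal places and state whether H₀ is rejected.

41.81; reject

Under H₀ each category has probability 1/7, so each expected count is 224/7 = 32.
χ² = (10−32)²/32 + (30−32)²/32 + (31−32)²/32 + (46−32)²/32 + (53−32)²/32 + (36−32)²/32 + (18−32)²/32
   = 15.125 + 0.125 + 0.031 + 6.125 + 13.781 + 0.500 + 6.125
Sum = 41.81
df = 6. Since 41.81 > 12.592, we reject H₀.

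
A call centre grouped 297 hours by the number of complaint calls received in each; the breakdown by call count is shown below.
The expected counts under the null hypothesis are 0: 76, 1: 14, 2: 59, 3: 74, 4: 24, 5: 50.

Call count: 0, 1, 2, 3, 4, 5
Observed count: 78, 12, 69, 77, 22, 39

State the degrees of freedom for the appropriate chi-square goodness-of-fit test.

There are k = 6 categories and no parameters were estimated from the data, so df = 6 − 1 = 5.

5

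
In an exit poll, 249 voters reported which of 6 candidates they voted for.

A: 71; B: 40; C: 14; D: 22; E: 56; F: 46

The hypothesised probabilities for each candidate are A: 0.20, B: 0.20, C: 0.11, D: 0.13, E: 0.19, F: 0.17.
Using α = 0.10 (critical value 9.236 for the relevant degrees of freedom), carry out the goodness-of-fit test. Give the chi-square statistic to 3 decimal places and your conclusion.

22.736; reject

Expected counts E_i = n·p_i: 249×0.20 = 49.8, 249×0.20 = 49.8, 249×0.11 = 27.39, 249×0.13 = 32.37, 249×0.19 = 47.31, 249×0.17 = 42.33.
cat         O        E   (O−E)²/E
A          71     49.8     9.0249
B          40     49.8     1.9285
C          14    27.39     6.5459
D          22    32.37     3.3221
E          56    47.31     1.5962
F          46    42.33     0.3182
Sum = 22.736
df = 5. Since 22.736 > 9.236, we reject H₀.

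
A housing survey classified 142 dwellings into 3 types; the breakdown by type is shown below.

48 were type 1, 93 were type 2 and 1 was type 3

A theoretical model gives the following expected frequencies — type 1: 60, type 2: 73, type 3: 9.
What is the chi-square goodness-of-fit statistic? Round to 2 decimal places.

cat         O        E   (O−E)²/E
type 1     48       60      2.400
type 2     93       73      5.479
type 3      1        9      7.111
Sum = 14.99

14.99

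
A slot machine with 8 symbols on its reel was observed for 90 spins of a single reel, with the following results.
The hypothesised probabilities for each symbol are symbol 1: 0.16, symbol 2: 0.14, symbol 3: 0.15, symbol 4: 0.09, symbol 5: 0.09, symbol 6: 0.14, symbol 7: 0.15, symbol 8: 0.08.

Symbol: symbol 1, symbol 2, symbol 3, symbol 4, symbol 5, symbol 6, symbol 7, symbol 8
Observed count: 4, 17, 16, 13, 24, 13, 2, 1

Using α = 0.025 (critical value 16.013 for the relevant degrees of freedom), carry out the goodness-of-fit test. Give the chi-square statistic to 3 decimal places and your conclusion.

58.834; reject

Expected counts E_i = n·p_i: 90×0.16 = 14.4, 90×0.14 = 12.6, 90×0.15 = 13.5, 90×0.09 = 8.1, 90×0.09 = 8.1, 90×0.14 = 12.6, 90×0.15 = 13.5, 90×0.08 = 7.2.
cat           O        E   (O−E)²/E
symbol 1      4     14.4     7.5111
symbol 2     17     12.6     1.5365
symbol 3     16     13.5     0.4630
symbol 4     13      8.1     2.9642
symbol 5     24      8.1    31.2111
symbol 6     13     12.6     0.0127
symbol 7      2     13.5     9.7963
symbol 8      1      7.2     5.3389
Sum = 58.834
df = 7. Since 58.834 > 16.013, we reject H₀.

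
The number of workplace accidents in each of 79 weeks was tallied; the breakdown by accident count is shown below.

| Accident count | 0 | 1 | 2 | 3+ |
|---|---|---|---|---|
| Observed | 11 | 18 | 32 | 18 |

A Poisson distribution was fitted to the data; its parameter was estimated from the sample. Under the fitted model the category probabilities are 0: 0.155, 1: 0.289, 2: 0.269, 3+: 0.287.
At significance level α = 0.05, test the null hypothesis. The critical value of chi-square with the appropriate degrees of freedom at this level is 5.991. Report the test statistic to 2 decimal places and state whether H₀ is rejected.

Expected counts E_i = n·p_i: 79×0.155 = 12.245, 79×0.289 = 22.831, 79×0.269 = 21.251, 79×0.287 = 22.673.
cat         O        E   (O−E)²/E
0          11   12.245      0.127
1          18   22.831      1.022
2          32   21.251      5.437
3+         18   22.673      0.963
Sum = 7.55
df = 2. Since 7.55 > 5.991, we reject H₀.

7.55; reject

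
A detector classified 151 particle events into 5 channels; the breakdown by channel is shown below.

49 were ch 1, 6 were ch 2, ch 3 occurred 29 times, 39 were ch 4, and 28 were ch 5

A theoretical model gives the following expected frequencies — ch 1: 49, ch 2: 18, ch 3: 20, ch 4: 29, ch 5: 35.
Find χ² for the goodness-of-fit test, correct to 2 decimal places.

16.90

ch 1: (49 − 49)²/49 = 0/49 = 0.000
ch 2: (6 − 18)²/18 = 144/18 = 8.000
ch 3: (29 − 20)²/20 = 81/20 = 4.050
ch 4: (39 − 29)²/29 = 100/29 = 3.448
ch 5: (28 − 35)²/35 = 49/35 = 1.400
Sum = 16.90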